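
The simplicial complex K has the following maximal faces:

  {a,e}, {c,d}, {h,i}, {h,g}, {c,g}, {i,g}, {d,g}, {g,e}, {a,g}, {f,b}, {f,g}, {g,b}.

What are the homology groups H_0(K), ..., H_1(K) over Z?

H_0 = Z,  H_1 = Z^4.

We work with the vertex ordering a < b < c < d < e < f < g < h < i. The simplices of K, each written with vertices in increasing order, are:

  0-simplices (9): a, b, c, d, e, f, g, h, i
  1-simplices (12): ae, ag, bf, bg, cd, cg, dg, eg, fg, gh, gi, hi

Hence C_0 ≅ Z^9, C_1 ≅ Z^12.

∂_1: C_1 → C_0 maps an edge to its endpoints' difference, ∂[p,q] = q − p. For instance
  ∂gh = h − g.
The 9×12 boundary matrix has rank 8 and Smith normal form diag(1,1,1,1,1,1,1,1).

From H_k ≅ ker(∂_k) / im(∂_{k+1}) we obtain:

  H_0: rank C_0 − rank ∂_1 = 9 − 8 = 1, and the invariant factors of ∂_1 are all 1, so H_0 ≅ Z.
  H_1: rank ker ∂_1 − rank ∂_2 = (12 − 8) − 0 = 4, and there is no ∂_2, so H_1 ≅ Z^4.

(K is a triangulation of a wedge of 4 circles.)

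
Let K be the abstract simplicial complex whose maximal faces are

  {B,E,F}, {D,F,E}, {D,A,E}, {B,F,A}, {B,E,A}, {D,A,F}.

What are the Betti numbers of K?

b_0 = 1, b_1 = 0, b_2 = 1.

Fix the vertex order A < B < D < E < F and write every simplex with vertices in increasing order. Then dim K = 2 and the simplices of K are:

  0-simplices (5): A, B, D, E, F
  1-simplices (9): AB, AD, AE, AF, BE, BF, DE, DF, EF
  2-simplices (6): ABE, ABF, ADE, ADF, BEF, DEF

giving chain groups C_0 ≅ Z^5, C_1 ≅ Z^9, C_2 ≅ Z^6.

Boundary ∂_1: C_1 → C_0 maps an edge to its endpoints' difference, ∂[p,q] = q − p.
The 5×9 boundary matrix has rank 4 and Smith normal form diag(1,1,1,1).

The boundary map ∂_2: C_2 → C_1 maps a triangle to the signed sum of its edges. For instance
  ∂ADF = DF − AF + AD,
  ∂ABF = BF − AF + AB.
This gives a 9×6 integer matrix of rank 5; reducing to Smith normal form yields diagonal entries (1,1,1,1,1).

From H_k ≅ ker(∂_k) / im(∂_{k+1}) we obtain:

  H_0: rank C_0 − rank ∂_1 = 5 − 4 = 1, and the invariant factors of ∂_1 are all 1, so H_0 = Z.
  H_1: rank ker ∂_1 − rank ∂_2 = (9 − 4) − 5 = 0, and the invariant factors of ∂_2 are all 1, so H_1 = 0.
  H_2: rank ker ∂_2 − rank ∂_3 = (6 − 5) − 0 = 1, and there is no ∂_3, so H_2 = Z.

Hence the Betti numbers are b_0 = 1, b_1 = 0, b_2 = 1.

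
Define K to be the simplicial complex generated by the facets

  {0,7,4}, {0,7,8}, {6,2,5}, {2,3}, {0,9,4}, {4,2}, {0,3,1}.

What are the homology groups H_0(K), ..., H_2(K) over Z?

Take the total order 0 < 1 < 2 < 3 < 4 < 5 < 6 < 7 < 8 < 9 on the vertex set. Then K (dimension 2) consists of the simplices:

  0-simplices (10): [0], [1], [2], [3], [4], [5], [6], [7], [8], [9]
  1-simplices (15): [0,1], [0,3], [0,4], [0,7], [0,8], [0,9], [1,3], [2,3], [2,4], [2,5], [2,6], [4,7], [4,9], [5,6], [7,8]
  2-simplices (5): [0,1,3], [0,4,7], [0,4,9], [0,7,8], [2,5,6]

Hence C_0 ≅ Z^10, C_1 ≅ Z^15, C_2 ≅ Z^5.

∂_1: C_1 → C_0 maps an edge to its endpoints' difference, ∂[p,q] = q − p.
As a 10×15 matrix over Z this has rank 9, with invariant factors (1,1,1,1,1,1,1,1,1).

The boundary map ∂_2: C_2 → C_1 sends each 2-simplex [p,q,r] to [q,r] − [p,r] + [p,q]. For instance
  ∂[0,1,3] = [1,3] − [0,3] + [0,1],
  ∂[2,5,6] = [5,6] − [2,6] + [2,5].
This gives a 15×5 integer matrix of rank 5; reducing to Smith normal form yields diagonal entries (1,1,1,1,1).

From H_k ≅ ker(∂_k) / im(∂_{k+1}) we obtain:

  H_0: rank C_0 − rank ∂_1 = 10 − 9 = 1, and the invariant factors of ∂_1 are all 1, so H_0 ≅ Z.
  H_1: rank ker ∂_1 − rank ∂_2 = (15 − 9) − 5 = 1, and the invariant factors of ∂_2 are all 1, so H_1 ≅ Z.
  H_2: rank ker ∂_2 − rank ∂_3 = (5 − 5) − 0 = 0, and there is no ∂_3, so H_2 ≅ 0.

As a check, the Euler characteristic is 10 − 15 + 5 = 0, which agrees with 1 − 1 + 0 = 0.

H_0 = Z,  H_1 = Z,  H_2 = 0.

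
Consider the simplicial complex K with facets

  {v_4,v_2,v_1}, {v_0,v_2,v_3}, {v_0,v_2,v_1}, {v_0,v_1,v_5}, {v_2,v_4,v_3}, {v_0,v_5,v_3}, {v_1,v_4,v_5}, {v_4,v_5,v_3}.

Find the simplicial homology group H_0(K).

H_0 ≅ Z.

We work with the vertex ordering v_0 < v_1 < v_2 < v_3 < v_4 < v_5. The simplices of K, each written with vertices in increasing order, are:

  0-simplices (6): [v_0], [v_1], [v_2], [v_3], [v_4], [v_5]
  1-simplices (12): [v_0,v_1], [v_0,v_2], [v_0,v_3], [v_0,v_5], [v_1,v_2], [v_1,v_4], [v_1,v_5], [v_2,v_3], [v_2,v_4], [v_3,v_4], [v_3,v_5], [v_4,v_5]
  2-simplices (8): [v_0,v_1,v_2], [v_0,v_1,v_5], [v_0,v_2,v_3], [v_0,v_3,v_5], [v_1,v_2,v_4], [v_1,v_4,v_5], [v_2,v_3,v_4], [v_3,v_4,v_5]

so the chain groups are C_0 ≅ Z^6, C_1 ≅ Z^12, C_2 ≅ Z^8.

∂_1: C_1 → C_0 maps an edge to its endpoints' difference, ∂[p,q] = q − p.
As a 6×12 matrix over Z this has rank 5, with invariant factors (1,1,1,1,1).

Boundary ∂_2: C_2 → C_1 sends each 2-simplex [p,q,r] to [q,r] − [p,r] + [p,q]. For instance
  ∂[v_0,v_1,v_5] = [v_1,v_5] − [v_0,v_5] + [v_0,v_1],
  ∂[v_0,v_2,v_3] = [v_2,v_3] − [v_0,v_3] + [v_0,v_2].
The 12×8 boundary matrix has rank 7 and Smith normal form diag(1,1,1,1,1,1,1).

Computing H_k = (kernel of ∂_k) / (image of ∂_{k+1}):

  H_0: rank C_0 − rank ∂_1 = 6 − 5 = 1, and the invariant factors of ∂_1 are all 1, so H_0 = Z.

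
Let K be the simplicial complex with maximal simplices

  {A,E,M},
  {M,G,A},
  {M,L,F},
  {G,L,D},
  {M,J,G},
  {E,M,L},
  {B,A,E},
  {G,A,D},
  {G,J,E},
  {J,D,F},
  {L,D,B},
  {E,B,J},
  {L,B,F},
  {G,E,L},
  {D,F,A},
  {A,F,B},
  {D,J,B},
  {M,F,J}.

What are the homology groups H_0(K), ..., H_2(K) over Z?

Take the total order A < B < D < E < F < G < J < L < M on the vertex set. Then K (dimension 2) consists of the simplices:

  0-simplices (9): A, B, D, E, F, G, J, L, M
  1-simplices (27): AB, AD, AE, AF, AG, AM, BD, BE, BF, BJ, BL, DF, DG, DJ, DL, EG, EJ, EL, EM, FJ, FL, FM, GJ, GL, GM, JM, LM
  2-simplices (18): ABE, ABF, ADF, ADG, AEM, AGM, BDJ, BDL, BEJ, BFL, DFJ, DGL, EGJ, EGL, ELM, FJM, FLM, GJM

Hence C_0 ≅ Z^9, C_1 ≅ Z^27, C_2 ≅ Z^18.

∂_1: C_1 → C_0 is given by ∂[p,q] = [q] − [p]. For instance
  ∂GJ = J − G.
The 9×27 boundary matrix has rank 8 and Smith normal form diag(1,1,1,1,1,1,1,1).

The boundary map ∂_2: C_2 → C_1 acts by ∂[p,q,r] = [q,r] − [p,r] + [p,q]. For instance
  ∂EGL = GL − EL + EG,
  ∂FLM = LM − FM + FL.
This gives a 27×18 integer matrix of rank 18; reducing to Smith normal form yields diagonal entries (1,1,1,1,1,1,1,1,1,1,1,1,1,1,1,1,1,2).

Reading off H_k = ker ∂_k / im ∂_{k+1}:

  H_0: rank C_0 − rank ∂_1 = 9 − 8 = 1, and the invariant factors of ∂_1 are all 1, so H_0 = Z.
  H_1: rank ker ∂_1 − rank ∂_2 = (27 − 8) − 18 = 1, and ∂_2 has invariant factor 2 > 1, so H_1 = Z ⊕ Z/2Z.
  H_2: rank ker ∂_2 − rank ∂_3 = (18 − 18) − 0 = 0, and there is no ∂_3, so H_2 = 0.

As a check, the Euler characteristic is 9 − 27 + 18 = 0, which agrees with 1 − 1 + 0 = 0.
(K is a triangulation of the Klein bottle.)

H_0 = Z,  H_1 = Z ⊕ Z/2Z,  H_2 = 0.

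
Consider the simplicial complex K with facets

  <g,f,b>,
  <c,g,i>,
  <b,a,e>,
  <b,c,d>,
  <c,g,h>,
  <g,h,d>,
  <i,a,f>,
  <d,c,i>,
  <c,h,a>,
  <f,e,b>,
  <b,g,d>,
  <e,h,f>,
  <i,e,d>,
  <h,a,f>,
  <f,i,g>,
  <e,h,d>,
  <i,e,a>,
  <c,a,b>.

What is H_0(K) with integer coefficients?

Fix the vertex order a < b < c < d < e < f < g < h < i and write every simplex with vertices in increasing order. Then dim K = 2 and the simplices of K are:

  0-simplices (9): a, b, c, d, e, f, g, h, i
  1-simplices (27): ab, ac, ae, af, ah, ai, bc, bd, be, bf, bg, cd, cg, ch, ci, de, dg, dh, di, ef, eh, ei, fg, fh, fi, gh, gi
  2-simplices (18): abc, abe, ach, aei, afh, afi, bcd, bdg, bef, bfg, cdi, cgh, cgi, deh, dei, dgh, efh, fgi

so the chain groups are C_0 ≅ Z^9, C_1 ≅ Z^27, C_2 ≅ Z^18.

Boundary ∂_1: C_1 → C_0 maps an edge to its endpoints' difference, ∂[p,q] = q − p. For instance
  ∂ci = i − c.
The 9×27 boundary matrix has rank 8 and Smith normal form diag(1,1,1,1,1,1,1,1).

The boundary map ∂_2: C_2 → C_1 acts by ∂[p,q,r] = [q,r] − [p,r] + [p,q]. For instance
  ∂efh = fh − eh + ef,
  ∂dgh = gh − dh + dg.
The 27×18 boundary matrix has rank 18 and Smith normal form diag(1,1,1,1,1,1,1,1,1,1,1,1,1,1,1,1,1,2).

Reading off H_k = ker ∂_k / im ∂_{k+1}:

  H_0: rank C_0 − rank ∂_1 = 9 − 8 = 1, and the invariant factors of ∂_1 are all 1, so H_0 ≅ Z.

(K is a triangulation of the Klein bottle.)

H_0 = Z.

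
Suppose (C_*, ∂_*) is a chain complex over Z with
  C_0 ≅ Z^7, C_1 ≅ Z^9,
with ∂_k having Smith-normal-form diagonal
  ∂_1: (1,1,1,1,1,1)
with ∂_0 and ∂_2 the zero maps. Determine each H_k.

H_0: b_0 = 7 − 0 − 6 = 1; torsion from ∂_1 factors > 1: none. So H_0 = Z.
H_1: b_1 = 9 − 6 − 0 = 3; torsion from ∂_2 factors > 1: none. So H_1 = Z^3.

H_0 = Z,  H_1 = Z^3.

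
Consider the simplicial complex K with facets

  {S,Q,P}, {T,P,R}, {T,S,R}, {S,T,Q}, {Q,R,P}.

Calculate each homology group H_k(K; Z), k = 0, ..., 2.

H_0 = Z,  H_1 = Z,  H_2 = 0.

We work with the vertex ordering P < Q < R < S < T. The simplices of K, each written with vertices in increasing order, are:

  0-simplices (5): P, Q, R, S, T
  1-simplices (10): PQ, PR, PS, PT, QR, QS, QT, RS, RT, ST
  2-simplices (5): PQR, PQS, PRT, QST, RST

so the chain groups are C_0 ≅ Z^5, C_1 ≅ Z^10, C_2 ≅ Z^5.

∂_1: C_1 → C_0 is given by ∂[p,q] = [q] − [p]. For instance
  ∂QR = R − Q.
The 5×10 boundary matrix has rank 4 and Smith normal form diag(1,1,1,1).

The boundary map ∂_2: C_2 → C_1 sends each 2-simplex [p,q,r] to [q,r] − [p,r] + [p,q]. For instance
  ∂QST = ST − QT + QS,
  ∂PQR = QR − PR + PQ.
As a 10×5 matrix over Z this has rank 5, with invariant factors (1,1,1,1,1).

Computing H_k = (kernel of ∂_k) / (image of ∂_{k+1}):

  H_0: rank C_0 − rank ∂_1 = 5 − 4 = 1, and the invariant factors of ∂_1 are all 1, so H_0 = Z.
  H_1: rank ker ∂_1 − rank ∂_2 = (10 − 4) − 5 = 1, and the invariant factors of ∂_2 are all 1, so H_1 = Z.
  H_2: rank ker ∂_2 − rank ∂_3 = (5 − 5) − 0 = 0, and there is no ∂_3, so H_2 = 0.

As a check, the Euler characteristic is 5 − 10 + 5 = 0, which agrees with 1 − 1 + 0 = 0.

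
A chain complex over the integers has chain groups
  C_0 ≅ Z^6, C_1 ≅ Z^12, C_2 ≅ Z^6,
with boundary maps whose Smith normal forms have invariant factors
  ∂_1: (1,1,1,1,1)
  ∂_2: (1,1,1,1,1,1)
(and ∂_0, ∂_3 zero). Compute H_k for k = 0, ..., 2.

H_0 = Z,  H_1 = Z,  H_2 = 0.

H_0: b_0 = 6 − 0 − 5 = 1; torsion from ∂_1 factors > 1: none. So H_0 = Z.
H_1: b_1 = 12 − 5 − 6 = 1; torsion from ∂_2 factors > 1: none. So H_1 = Z.
H_2: b_2 = 6 − 6 − 0 = 0; torsion from ∂_3 factors > 1: none. So H_2 = 0.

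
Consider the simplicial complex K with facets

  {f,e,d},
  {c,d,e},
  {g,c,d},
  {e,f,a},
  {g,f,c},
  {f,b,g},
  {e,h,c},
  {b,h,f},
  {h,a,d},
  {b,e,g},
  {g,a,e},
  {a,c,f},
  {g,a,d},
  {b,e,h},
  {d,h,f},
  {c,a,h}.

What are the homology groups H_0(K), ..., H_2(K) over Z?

H_0 ≅ Z,  H_1 ≅ Z^2,  H_2 ≅ Z.

Order the vertices as a < b < c < d < e < f < g < h. Listing each simplex with vertices in this order, K has dimension 2 with simplices:

  0-simplices (8): a, b, c, d, e, f, g, h
  1-simplices (24): ac, ad, ae, af, ag, ah, be, bf, bg, bh, cd, ce, cf, cg, ch, de, df, dg, dh, ef, eg, eh, fg, fh
  2-simplices (16): acf, ach, adg, adh, aef, aeg, beg, beh, bfg, bfh, cde, cdg, ceh, cfg, def, dfh

so the chain groups are C_0 ≅ Z^8, C_1 ≅ Z^24, C_2 ≅ Z^16.

Boundary ∂_1: C_1 → C_0 maps an edge to its endpoints' difference, ∂[p,q] = q − p. For instance
  ∂ag = g − a.
The resulting 8×24 matrix has rank 7, and its Smith normal form has invariant factors (1,1,1,1,1,1,1).

Boundary ∂_2: C_2 → C_1 sends each 2-simplex [p,q,r] to [q,r] − [p,r] + [p,q]. For instance
  ∂bfh = fh − bh + bf,
  ∂adh = dh − ah + ad.
This gives a 24×16 integer matrix of rank 15; reducing to Smith normal form yields diagonal entries (1,1,1,1,1,1,1,1,1,1,1,1,1,1,1).

Reading off H_k = ker ∂_k / im ∂_{k+1}:

  H_0: rank C_0 − rank ∂_1 = 8 − 7 = 1, and the invariant factors of ∂_1 are all 1, so H_0 ≅ Z.
  H_1: rank ker ∂_1 − rank ∂_2 = (24 − 7) − 15 = 2, and the invariant factors of ∂_2 are all 1, so H_1 ≅ Z^2.
  H_2: rank ker ∂_2 − rank ∂_3 = (16 − 15) − 0 = 1, and there is no ∂_3, so H_2 ≅ Z.

(K is a triangulation of the torus T^2.)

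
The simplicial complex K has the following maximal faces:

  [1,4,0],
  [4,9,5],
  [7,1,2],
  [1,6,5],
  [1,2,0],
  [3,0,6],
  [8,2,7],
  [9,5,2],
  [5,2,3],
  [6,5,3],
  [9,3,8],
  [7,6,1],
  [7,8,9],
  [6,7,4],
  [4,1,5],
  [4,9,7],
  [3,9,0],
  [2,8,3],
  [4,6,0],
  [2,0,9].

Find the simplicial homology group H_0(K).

H_0 ≅ Z.

Order the vertices as 0 < 1 < 2 < 3 < 4 < 5 < 6 < 7 < 8 < 9. Listing each simplex with vertices in this order, K has dimension 2 with simplices:

  0-simplices (10): [0], [1], [2], [3], [4], [5], [6], [7], [8], [9]
  1-simplices (30): (30 of them)
  2-simplices (20): (20 of them)

so the chain groups are C_0 ≅ Z^10, C_1 ≅ Z^30, C_2 ≅ Z^20.

The boundary map ∂_1: C_1 → C_0 maps an edge to its endpoints' difference, ∂[p,q] = q − p. For instance
  ∂[4,9] = [9] − [4].
This gives a 10×30 integer matrix of rank 9; reducing to Smith normal form yields diagonal entries (1,1,1,1,1,1,1,1,1).

∂_2: C_2 → C_1 acts by ∂[p,q,r] = [q,r] − [p,r] + [p,q]. For instance
  ∂[4,5,9] = [5,9] − [4,9] + [4,5],
  ∂[3,5,6] = [5,6] − [3,6] + [3,5].
The 30×20 boundary matrix has rank 20 and Smith normal form diag(1,1,1,1,1,1,1,1,1,1,1,1,1,1,1,1,1,1,1,2).

Now H_k = ker ∂_k / im ∂_{k+1}, so:

  H_0: rank C_0 − rank ∂_1 = 10 − 9 = 1, and the invariant factors of ∂_1 are all 1, so H_0 = Z.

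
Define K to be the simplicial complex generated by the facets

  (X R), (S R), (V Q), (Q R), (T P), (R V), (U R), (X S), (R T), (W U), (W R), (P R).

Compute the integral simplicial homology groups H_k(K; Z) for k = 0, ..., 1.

Order the vertices as P < Q < R < S < T < U < V < W < X. Listing each simplex with vertices in this order, K has dimension 1 with simplices:

  0-simplices (9): P, Q, R, S, T, U, V, W, X
  1-simplices (12): PR, PT, QR, QV, RS, RT, RU, RV, RW, RX, SX, UW

giving chain groups C_0 ≅ Z^9, C_1 ≅ Z^12.

The boundary map ∂_1: C_1 → C_0 is given by ∂[p,q] = [q] − [p]. For instance
  ∂QV = V − Q.
This gives a 9×12 integer matrix of rank 8; reducing to Smith normal form yields diagonal entries (1,1,1,1,1,1,1,1).

Computing H_k = (kernel of ∂_k) / (image of ∂_{k+1}):

  H_0: rank C_0 − rank ∂_1 = 9 − 8 = 1, and the invariant factors of ∂_1 are all 1, so H_0 = Z.
  H_1: rank ker ∂_1 − rank ∂_2 = (12 − 8) − 0 = 4, and there is no ∂_2, so H_1 = Z^4.

As a check, the Euler characteristic is 9 − 12 = -3, which agrees with 1 − 4 = -3.
(K is a triangulation of a wedge of 4 circles.)

H_0 = Z,  H_1 = Z^4.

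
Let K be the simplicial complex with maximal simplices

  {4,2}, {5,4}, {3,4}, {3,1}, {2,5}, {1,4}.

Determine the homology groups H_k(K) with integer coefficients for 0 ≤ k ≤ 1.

H_0 ≅ Z,  H_1 ≅ Z^2.

Order the vertices as 1 < 2 < 3 < 4 < 5. Listing each simplex with vertices in this order, K has dimension 1 with simplices:

  0-simplices (5): [1], [2], [3], [4], [5]
  1-simplices (6): [1,3], [1,4], [2,4], [2,5], [3,4], [4,5]

giving chain groups C_0 ≅ Z^5, C_1 ≅ Z^6.

The boundary map ∂_1: C_1 → C_0 sends each edge [p,q] (with p < q) to q − p. For instance
  ∂[3,4] = [4] − [3].
The 5×6 boundary matrix has rank 4 and Smith normal form diag(1,1,1,1).

From H_k ≅ ker(∂_k) / im(∂_{k+1}) we obtain:

  H_0: rank C_0 − rank ∂_1 = 5 − 4 = 1, and the invariant factors of ∂_1 are all 1, so H_0 ≅ Z.
  H_1: rank ker ∂_1 − rank ∂_2 = (6 − 4) − 0 = 2, and there is no ∂_2, so H_1 ≅ Z^2.

As a check, the Euler characteristic is 5 − 6 = -1, which agrees with 1 − 2 = -1.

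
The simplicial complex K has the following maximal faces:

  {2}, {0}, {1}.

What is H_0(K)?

Fix the vertex order 0 < 1 < 2 and write every simplex with vertices in increasing order. Then dim K = 0 and the simplices of K are:

  0-simplices (3): [0], [1], [2]

giving chain groups C_0 ≅ Z^3.

Computing H_k = (kernel of ∂_k) / (image of ∂_{k+1}):

  H_0: rank C_0 − rank ∂_1 = 3 − 0 = 3, and there is no ∂_1, so H_0 = Z^3.

H_0 ≅ Z^3.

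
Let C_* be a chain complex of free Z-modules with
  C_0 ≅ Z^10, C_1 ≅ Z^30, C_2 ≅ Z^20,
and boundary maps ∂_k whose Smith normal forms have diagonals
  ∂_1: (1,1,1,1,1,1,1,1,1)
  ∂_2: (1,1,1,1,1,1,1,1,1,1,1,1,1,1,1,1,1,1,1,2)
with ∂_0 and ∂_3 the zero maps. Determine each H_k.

H_0: b_0 = 10 − 0 − 9 = 1; torsion from ∂_1 factors > 1: none. So H_0 ≅ Z.
H_1: b_1 = 30 − 9 − 20 = 1; torsion from ∂_2 factors > 1: [2]. So H_1 ≅ Z ⊕ Z_2.
H_2: b_2 = 20 − 20 − 0 = 0; torsion from ∂_3 factors > 1: none. So H_2 ≅ 0.

H_0 ≅ Z,  H_1 ≅ Z ⊕ Z_2,  H_2 = 0.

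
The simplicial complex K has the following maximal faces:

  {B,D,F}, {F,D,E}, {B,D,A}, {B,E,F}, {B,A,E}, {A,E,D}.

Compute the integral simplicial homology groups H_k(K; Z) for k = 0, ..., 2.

K has 5 vertices, 9 edges, 6 triangles.
rank ∂_0 = 0, rank ∂_1 = 4 ⇒ b_0 = 5 − 0 − 4 = 1; all invariant factors of ∂_1 are 1 so no torsion. So H_0 = Z.
rank ∂_1 = 4, rank ∂_2 = 5 ⇒ b_1 = 9 − 4 − 5 = 0; all invariant factors of ∂_2 are 1 so no torsion. So H_1 = 0.
rank ∂_2 = 5, rank ∂_3 = 0 ⇒ b_2 = 6 − 5 − 0 = 1. So H_2 = Z.

H_0 ≅ Z,  H_1 = 0,  H_2 ≅ Z.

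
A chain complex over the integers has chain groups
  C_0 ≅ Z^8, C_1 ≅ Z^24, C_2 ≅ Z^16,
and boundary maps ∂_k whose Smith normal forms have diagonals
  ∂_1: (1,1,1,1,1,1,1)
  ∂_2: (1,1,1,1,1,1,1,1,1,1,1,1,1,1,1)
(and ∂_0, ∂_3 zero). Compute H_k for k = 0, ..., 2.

H_0: b_0 = 8 − 0 − 7 = 1; torsion from ∂_1 factors > 1: none. So H_0 = Z.
H_1: b_1 = 24 − 7 − 15 = 2; torsion from ∂_2 factors > 1: none. So H_1 = Z^2.
H_2: b_2 = 16 − 15 − 0 = 1; torsion from ∂_3 factors > 1: none. So H_2 = Z.

H_0 = Z,  H_1 = Z^2,  H_2 = Z.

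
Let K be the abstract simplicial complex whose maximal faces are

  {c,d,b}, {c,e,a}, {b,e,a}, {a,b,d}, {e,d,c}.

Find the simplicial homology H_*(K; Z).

Order the vertices as a < b < c < d < e. Listing each simplex with vertices in this order, K has dimension 2 with simplices:

  0-simplices (5): a, b, c, d, e
  1-simplices (10): ab, ac, ad, ae, bc, bd, be, cd, ce, de
  2-simplices (5): abd, abe, ace, bcd, cde

so the chain groups are C_0 ≅ Z^5, C_1 ≅ Z^10, C_2 ≅ Z^5.

The boundary map ∂_1: C_1 → C_0 is given by ∂[p,q] = [q] − [p]. For instance
  ∂de = e − d.
The 5×10 boundary matrix has rank 4 and Smith normal form diag(1,1,1,1).

∂_2: C_2 → C_1 sends each 2-simplex [p,q,r] to [q,r] − [p,r] + [p,q]. For instance
  ∂abe = be − ae + ab,
  ∂ace = ce − ae + ac.
This gives a 10×5 integer matrix of rank 5; reducing to Smith normal form yields diagonal entries (1,1,1,1,1).

Reading off H_k = ker ∂_k / im ∂_{k+1}:

  H_0: rank C_0 − rank ∂_1 = 5 − 4 = 1, and the invariant factors of ∂_1 are all 1, so H_0 ≅ Z.
  H_1: rank ker ∂_1 − rank ∂_2 = (10 − 4) − 5 = 1, and the invariant factors of ∂_2 are all 1, so H_1 ≅ Z.
  H_2: rank ker ∂_2 − rank ∂_3 = (5 − 5) − 0 = 0, and there is no ∂_3, so H_2 ≅ 0.

As a check, the Euler characteristic is 5 − 10 + 5 = 0, which agrees with 1 − 1 + 0 = 0.
(K is a triangulation of the Möbius band.)

H_0 = Z,  H_1 = Z,  H_2 = 0.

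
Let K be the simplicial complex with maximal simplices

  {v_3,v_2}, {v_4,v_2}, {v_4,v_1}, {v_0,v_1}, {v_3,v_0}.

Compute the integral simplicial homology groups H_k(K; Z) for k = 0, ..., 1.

H_0 ≅ Z,  H_1 ≅ Z.

K has 5 vertices, 5 edges.
rank ∂_0 = 0, rank ∂_1 = 4 ⇒ b_0 = 5 − 0 − 4 = 1; all invariant factors of ∂_1 are 1 so no torsion. So H_0 = Z.
rank ∂_1 = 4, rank ∂_2 = 0 ⇒ b_1 = 5 − 4 − 0 = 1. So H_1 = Z.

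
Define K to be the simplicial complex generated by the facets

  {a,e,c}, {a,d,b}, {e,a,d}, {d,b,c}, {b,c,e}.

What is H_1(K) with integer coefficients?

H_1 ≅ Z.

K has 5 vertices, 10 edges, 5 triangles.
rank ∂_1 = 4, rank ∂_2 = 5 ⇒ b_1 = 10 − 4 − 5 = 1; all invariant factors of ∂_2 are 1 so no torsion. So H_1 = Z.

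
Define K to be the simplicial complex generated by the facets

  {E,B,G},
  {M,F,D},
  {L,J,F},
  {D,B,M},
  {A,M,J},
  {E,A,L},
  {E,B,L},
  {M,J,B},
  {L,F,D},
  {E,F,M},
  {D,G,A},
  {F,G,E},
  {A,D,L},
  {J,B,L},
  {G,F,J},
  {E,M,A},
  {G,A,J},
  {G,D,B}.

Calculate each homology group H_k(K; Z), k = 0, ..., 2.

H_0 ≅ Z,  H_1 ≅ Z^2,  H_2 ≅ Z.

K has 9 vertices, 27 edges, 18 triangles.
rank ∂_0 = 0, rank ∂_1 = 8 ⇒ b_0 = 9 − 0 − 8 = 1; all invariant factors of ∂_1 are 1 so no torsion. So H_0 ≅ Z.
rank ∂_1 = 8, rank ∂_2 = 17 ⇒ b_1 = 27 − 8 − 17 = 2; all invariant factors of ∂_2 are 1 so no torsion. So H_1 ≅ Z^2.
rank ∂_2 = 17, rank ∂_3 = 0 ⇒ b_2 = 18 − 17 − 0 = 1. So H_2 ≅ Z.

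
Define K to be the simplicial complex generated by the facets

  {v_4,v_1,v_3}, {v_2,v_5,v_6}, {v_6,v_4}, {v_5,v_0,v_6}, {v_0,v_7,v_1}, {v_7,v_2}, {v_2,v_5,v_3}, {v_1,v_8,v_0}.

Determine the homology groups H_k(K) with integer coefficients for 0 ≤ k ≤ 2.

H_0 = Z,  H_1 = Z^3,  H_2 = 0.

We work with the vertex ordering v_0 < v_1 < v_2 < v_3 < v_4 < v_5 < v_6 < v_7 < v_8. The simplices of K, each written with vertices in increasing order, are:

  0-simplices (9): [v_0], [v_1], [v_2], [v_3], [v_4], [v_5], [v_6], [v_7], [v_8]
  1-simplices (17): (17 of them)
  2-simplices (6): [v_0,v_1,v_7], [v_0,v_1,v_8], [v_0,v_5,v_6], [v_1,v_3,v_4], [v_2,v_3,v_5], [v_2,v_5,v_6]

so the chain groups are C_0 ≅ Z^9, C_1 ≅ Z^17, C_2 ≅ Z^6.

The boundary map ∂_1: C_1 → C_0 sends each edge [p,q] (with p < q) to q − p.
The 9×17 boundary matrix has rank 8 and Smith normal form diag(1,1,1,1,1,1,1,1).

The boundary map ∂_2: C_2 → C_1 sends each 2-simplex [p,q,r] to [q,r] − [p,r] + [p,q]. For instance
  ∂[v_1,v_3,v_4] = [v_3,v_4] − [v_1,v_4] + [v_1,v_3],
  ∂[v_0,v_1,v_7] = [v_1,v_7] − [v_0,v_7] + [v_0,v_1].
As a 17×6 matrix over Z this has rank 6, with invariant factors (1,1,1,1,1,1).

Now H_k = ker ∂_k / im ∂_{k+1}, so:

  H_0: rank C_0 − rank ∂_1 = 9 − 8 = 1, and the invariant factors of ∂_1 are all 1, so H_0 ≅ Z.
  H_1: rank ker ∂_1 − rank ∂_2 = (17 − 8) − 6 = 3, and the invariant factors of ∂_2 are all 1, so H_1 ≅ Z^3.
  H_2: rank ker ∂_2 − rank ∂_3 = (6 − 6) − 0 = 0, and there is no ∂_3, so H_2 ≅ 0.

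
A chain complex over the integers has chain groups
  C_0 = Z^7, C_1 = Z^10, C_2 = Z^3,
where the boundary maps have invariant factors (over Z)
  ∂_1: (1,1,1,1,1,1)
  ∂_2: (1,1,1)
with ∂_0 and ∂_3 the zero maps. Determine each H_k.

H_0: b_0 = 7 − 0 − 6 = 1; torsion from ∂_1 factors > 1: none. So H_0 = Z.
H_1: b_1 = 10 − 6 − 3 = 1; torsion from ∂_2 factors > 1: none. So H_1 = Z.
H_2: b_2 = 3 − 3 − 0 = 0; torsion from ∂_3 factors > 1: none. So H_2 = 0.

H_0 = Z,  H_1 = Z,  H_2 = 0.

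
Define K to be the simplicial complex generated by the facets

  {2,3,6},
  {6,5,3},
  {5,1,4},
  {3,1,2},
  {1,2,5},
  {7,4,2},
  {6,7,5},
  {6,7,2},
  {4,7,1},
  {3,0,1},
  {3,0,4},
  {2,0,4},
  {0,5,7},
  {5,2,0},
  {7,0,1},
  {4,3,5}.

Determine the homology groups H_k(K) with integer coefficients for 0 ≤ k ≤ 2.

H_0 = Z,  H_1 = Z^2,  H_2 = Z.

K has 8 vertices, 24 edges, 16 triangles.
rank ∂_0 = 0, rank ∂_1 = 7 ⇒ b_0 = 8 − 0 − 7 = 1; all invariant factors of ∂_1 are 1 so no torsion. So H_0 = Z.
rank ∂_1 = 7, rank ∂_2 = 15 ⇒ b_1 = 24 − 7 − 15 = 2; all invariant factors of ∂_2 are 1 so no torsion. So H_1 = Z^2.
rank ∂_2 = 15, rank ∂_3 = 0 ⇒ b_2 = 16 − 15 − 0 = 1. So H_2 = Z.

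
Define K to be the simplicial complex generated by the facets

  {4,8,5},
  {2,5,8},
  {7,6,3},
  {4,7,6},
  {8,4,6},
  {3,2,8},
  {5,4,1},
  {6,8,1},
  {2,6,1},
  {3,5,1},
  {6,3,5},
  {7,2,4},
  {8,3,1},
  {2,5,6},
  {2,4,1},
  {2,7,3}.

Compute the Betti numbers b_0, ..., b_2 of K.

b_0 = 1, b_1 = 2, b_2 = 1.

Take the total order 1 < 2 < 3 < 4 < 5 < 6 < 7 < 8 on the vertex set. Then K (dimension 2) consists of the simplices:

  0-simplices (8): [1], [2], [3], [4], [5], [6], [7], [8]
  1-simplices (24): (24 of them)
  2-simplices (16): [1,2,4], [1,2,6], [1,3,5], [1,3,8], [1,4,5], [1,6,8], [2,3,7], [2,3,8], [2,4,7], [2,5,6], [2,5,8], [3,5,6], [3,6,7], [4,5,8], [4,6,7], [4,6,8]

so the chain groups are C_0 ≅ Z^8, C_1 ≅ Z^24, C_2 ≅ Z^16.

The boundary map ∂_1: C_1 → C_0 is given by ∂[p,q] = [q] − [p].
As a 8×24 matrix over Z this has rank 7, with invariant factors (1,1,1,1,1,1,1).

The boundary map ∂_2: C_2 → C_1 maps a triangle to the signed sum of its edges. For instance
  ∂[4,6,7] = [6,7] − [4,7] + [4,6],
  ∂[3,5,6] = [5,6] − [3,6] + [3,5].
As a 24×16 matrix over Z this has rank 15, with invariant factors (1,1,1,1,1,1,1,1,1,1,1,1,1,1,1).

Computing H_k = (kernel of ∂_k) / (image of ∂_{k+1}):

  H_0: rank C_0 − rank ∂_1 = 8 − 7 = 1, and the invariant factors of ∂_1 are all 1, so H_0 ≅ Z.
  H_1: rank ker ∂_1 − rank ∂_2 = (24 − 7) − 15 = 2, and the invariant factors of ∂_2 are all 1, so H_1 ≅ Z^2.
  H_2: rank ker ∂_2 − rank ∂_3 = (16 − 15) − 0 = 1, and there is no ∂_3, so H_2 ≅ Z.

Hence the Betti numbers are b_0 = 1, b_1 = 2, b_2 = 1.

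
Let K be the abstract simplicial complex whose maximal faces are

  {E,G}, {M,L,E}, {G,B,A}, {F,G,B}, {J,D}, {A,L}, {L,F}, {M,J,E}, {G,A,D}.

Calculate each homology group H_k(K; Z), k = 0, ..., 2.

H_0 = Z,  H_1 = Z^3,  H_2 = 0.

Order the vertices as A < B < D < E < F < G < J < L < M. Listing each simplex with vertices in this order, K has dimension 2 with simplices:

  0-simplices (9): A, B, D, E, F, G, J, L, M
  1-simplices (16): AB, AD, AG, AL, BF, BG, DG, DJ, EG, EJ, EL, EM, FG, FL, JM, LM
  2-simplices (5): ABG, ADG, BFG, EJM, ELM

giving chain groups C_0 ≅ Z^9, C_1 ≅ Z^16, C_2 ≅ Z^5.

The boundary map ∂_1: C_1 → C_0 is given by ∂[p,q] = [q] − [p].
This gives a 9×16 integer matrix of rank 8; reducing to Smith normal form yields diagonal entries (1,1,1,1,1,1,1,1).

∂_2: C_2 → C_1 acts by ∂[p,q,r] = [q,r] − [p,r] + [p,q]. For instance
  ∂ELM = LM − EM + EL,
  ∂ABG = BG − AG + AB.
The resulting 16×5 matrix has rank 5, and its Smith normal form has invariant factors (1,1,1,1,1).

Computing H_k = (kernel of ∂_k) / (image of ∂_{k+1}):

  H_0: rank C_0 − rank ∂_1 = 9 − 8 = 1, and the invariant factors of ∂_1 are all 1, so H_0 ≅ Z.
  H_1: rank ker ∂_1 − rank ∂_2 = (16 − 8) − 5 = 3, and the invariant factors of ∂_2 are all 1, so H_1 ≅ Z^3.
  H_2: rank ker ∂_2 − rank ∂_3 = (5 − 5) − 0 = 0, and there is no ∂_3, so H_2 ≅ 0.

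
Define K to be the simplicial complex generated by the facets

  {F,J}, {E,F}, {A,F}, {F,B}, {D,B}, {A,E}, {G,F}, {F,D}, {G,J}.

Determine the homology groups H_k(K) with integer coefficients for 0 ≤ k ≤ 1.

H_0 ≅ Z,  H_1 ≅ Z^3.

Order the vertices as A < B < D < E < F < G < J. Listing each simplex with vertices in this order, K has dimension 1 with simplices:

  0-simplices (7): A, B, D, E, F, G, J
  1-simplices (9): AE, AF, BD, BF, DF, EF, FG, FJ, GJ

Hence C_0 ≅ Z^7, C_1 ≅ Z^9.

The boundary map ∂_1: C_1 → C_0 is given by ∂[p,q] = [q] − [p]. For instance
  ∂EF = F − E.
The 7×9 boundary matrix has rank 6 and Smith normal form diag(1,1,1,1,1,1).

From H_k ≅ ker(∂_k) / im(∂_{k+1}) we obtain:

  H_0: rank C_0 − rank ∂_1 = 7 − 6 = 1, and the invariant factors of ∂_1 are all 1, so H_0 ≅ Z.
  H_1: rank ker ∂_1 − rank ∂_2 = (9 − 6) − 0 = 3, and there is no ∂_2, so H_1 ≅ Z^3.

As a check, the Euler characteristic is 7 − 9 = -2, which agrees with 1 − 3 = -2.
(K is a triangulation of a wedge of 3 circles.)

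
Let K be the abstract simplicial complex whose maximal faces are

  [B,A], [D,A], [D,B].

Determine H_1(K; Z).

Take the total order A < B < D on the vertex set. Then K (dimension 1) consists of the simplices:

  0-simplices (3): A, B, D
  1-simplices (3): AB, AD, BD

Hence C_0 ≅ Z^3, C_1 ≅ Z^3.

The boundary map ∂_1: C_1 → C_0 sends each edge [p,q] (with p < q) to q − p. For instance
  ∂BD = D − B.
The resulting 3×3 matrix has rank 2, and its Smith normal form has invariant factors (1,1).

From H_k ≅ ker(∂_k) / im(∂_{k+1}) we obtain:

  H_1: rank ker ∂_1 − rank ∂_2 = (3 − 2) − 0 = 1, and there is no ∂_2, so H_1 ≅ Z.

(K is a triangulation of the circle S^1.)

H_1 ≅ Z.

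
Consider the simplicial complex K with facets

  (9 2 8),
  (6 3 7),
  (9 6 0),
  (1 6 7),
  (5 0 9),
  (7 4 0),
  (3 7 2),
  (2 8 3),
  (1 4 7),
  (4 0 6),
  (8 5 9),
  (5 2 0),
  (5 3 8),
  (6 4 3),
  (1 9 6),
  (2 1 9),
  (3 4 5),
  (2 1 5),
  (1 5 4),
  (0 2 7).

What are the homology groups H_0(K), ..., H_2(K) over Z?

Take the total order 0 < 1 < 2 < 3 < 4 < 5 < 6 < 7 < 8 < 9 on the vertex set. Then K (dimension 2) consists of the simplices:

  0-simplices (10): [0], [1], [2], [3], [4], [5], [6], [7], [8], [9]
  1-simplices (30): (30 of them)
  2-simplices (20): (20 of them)

giving chain groups C_0 ≅ Z^10, C_1 ≅ Z^30, C_2 ≅ Z^20.

∂_1: C_1 → C_0 maps an edge to its endpoints' difference, ∂[p,q] = q − p. For instance
  ∂[1,7] = [7] − [1].
As a 10×30 matrix over Z this has rank 9, with invariant factors (1,1,1,1,1,1,1,1,1).

Boundary ∂_2: C_2 → C_1 acts by ∂[p,q,r] = [q,r] − [p,r] + [p,q]. For instance
  ∂[0,2,7] = [2,7] − [0,7] + [0,2],
  ∂[1,6,9] = [6,9] − [1,9] + [1,6].
The resulting 30×20 matrix has rank 20, and its Smith normal form has invariant factors (1,1,1,1,1,1,1,1,1,1,1,1,1,1,1,1,1,1,1,2).

Reading off H_k = ker ∂_k / im ∂_{k+1}:

  H_0: rank C_0 − rank ∂_1 = 10 − 9 = 1, and the invariant factors of ∂_1 are all 1, so H_0 ≅ Z.
  H_1: rank ker ∂_1 − rank ∂_2 = (30 − 9) − 20 = 1, and ∂_2 has invariant factor 2 > 1, so H_1 ≅ Z ⊕ Z/2Z.
  H_2: rank ker ∂_2 − rank ∂_3 = (20 − 20) − 0 = 0, and there is no ∂_3, so H_2 ≅ 0.

H_0 = Z,  H_1 = Z ⊕ Z/2Z,  H_2 = 0.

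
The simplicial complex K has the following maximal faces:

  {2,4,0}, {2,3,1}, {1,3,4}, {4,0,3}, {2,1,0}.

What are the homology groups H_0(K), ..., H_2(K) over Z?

Fix the vertex order 0 < 1 < 2 < 3 < 4 and write every simplex with vertices in increasing order. Then dim K = 2 and the simplices of K are:

  0-simplices (5): [0], [1], [2], [3], [4]
  1-simplices (10): [0,1], [0,2], [0,3], [0,4], [1,2], [1,3], [1,4], [2,3], [2,4], [3,4]
  2-simplices (5): [0,1,2], [0,2,4], [0,3,4], [1,2,3], [1,3,4]

so the chain groups are C_0 ≅ Z^5, C_1 ≅ Z^10, C_2 ≅ Z^5.

∂_1: C_1 → C_0 maps an edge to its endpoints' difference, ∂[p,q] = q − p.
The 5×10 boundary matrix has rank 4 and Smith normal form diag(1,1,1,1).

∂_2: C_2 → C_1 acts by ∂[p,q,r] = [q,r] − [p,r] + [p,q]. For instance
  ∂[1,2,3] = [2,3] − [1,3] + [1,2],
  ∂[0,2,4] = [2,4] − [0,4] + [0,2].
As a 10×5 matrix over Z this has rank 5, with invariant factors (1,1,1,1,1).

Now H_k = ker ∂_k / im ∂_{k+1}, so:

  H_0: rank C_0 − rank ∂_1 = 5 − 4 = 1, and the invariant factors of ∂_1 are all 1, so H_0 ≅ Z.
  H_1: rank ker ∂_1 − rank ∂_2 = (10 − 4) − 5 = 1, and the invariant factors of ∂_2 are all 1, so H_1 ≅ Z.
  H_2: rank ker ∂_2 − rank ∂_3 = (5 − 5) − 0 = 0, and there is no ∂_3, so H_2 ≅ 0.

(K is a triangulation of the Möbius band.)

H_0 = Z,  H_1 = Z,  H_2 = 0.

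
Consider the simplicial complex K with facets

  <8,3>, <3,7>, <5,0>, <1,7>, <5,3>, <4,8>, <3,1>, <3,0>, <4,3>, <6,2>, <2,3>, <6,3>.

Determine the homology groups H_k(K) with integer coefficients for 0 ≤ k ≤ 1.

Order the vertices as 0 < 1 < 2 < 3 < 4 < 5 < 6 < 7 < 8. Listing each simplex with vertices in this order, K has dimension 1 with simplices:

  0-simplices (9): [0], [1], [2], [3], [4], [5], [6], [7], [8]
  1-simplices (12): [0,3], [0,5], [1,3], [1,7], [2,3], [2,6], [3,4], [3,5], [3,6], [3,7], [3,8], [4,8]

so the chain groups are C_0 ≅ Z^9, C_1 ≅ Z^12.

Boundary ∂_1: C_1 → C_0 maps an edge to its endpoints' difference, ∂[p,q] = q − p. For instance
  ∂[4,8] = [8] − [4].
The 9×12 boundary matrix has rank 8 and Smith normal form diag(1,1,1,1,1,1,1,1).

Reading off H_k = ker ∂_k / im ∂_{k+1}:

  H_0: rank C_0 − rank ∂_1 = 9 − 8 = 1, and the invariant factors of ∂_1 are all 1, so H_0 ≅ Z.
  H_1: rank ker ∂_1 − rank ∂_2 = (12 − 8) − 0 = 4, and there is no ∂_2, so H_1 ≅ Z^4.

H_0 ≅ Z,  H_1 ≅ Z^4.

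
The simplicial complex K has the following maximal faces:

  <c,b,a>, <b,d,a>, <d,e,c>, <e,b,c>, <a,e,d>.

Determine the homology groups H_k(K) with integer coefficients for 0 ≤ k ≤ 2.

Fix the vertex order a < b < c < d < e and write every simplex with vertices in increasing order. Then dim K = 2 and the simplices of K are:

  0-simplices (5): a, b, c, d, e
  1-simplices (10): ab, ac, ad, ae, bc, bd, be, cd, ce, de
  2-simplices (5): abc, abd, ade, bce, cde

so the chain groups are C_0 ≅ Z^5, C_1 ≅ Z^10, C_2 ≅ Z^5.

The boundary map ∂_1: C_1 → C_0 sends each edge [p,q] (with p < q) to q − p. For instance
  ∂be = e − b.
The 5×10 boundary matrix has rank 4 and Smith normal form diag(1,1,1,1).

Boundary ∂_2: C_2 → C_1 sends each 2-simplex [p,q,r] to [q,r] − [p,r] + [p,q]. For instance
  ∂abd = bd − ad + ab,
  ∂ade = de − ae + ad.
The 10×5 boundary matrix has rank 5 and Smith normal form diag(1,1,1,1,1).

Computing H_k = (kernel of ∂_k) / (image of ∂_{k+1}):

  H_0: rank C_0 − rank ∂_1 = 5 − 4 = 1, and the invariant factors of ∂_1 are all 1, so H_0 = Z.
  H_1: rank ker ∂_1 − rank ∂_2 = (10 − 4) − 5 = 1, and the invariant factors of ∂_2 are all 1, so H_1 = Z.
  H_2: rank ker ∂_2 − rank ∂_3 = (5 − 5) − 0 = 0, and there is no ∂_3, so H_2 = 0.

As a check, the Euler characteristic is 5 − 10 + 5 = 0, which agrees with 1 − 1 + 0 = 0.

H_0 ≅ Z,  H_1 ≅ Z,  H_2 = 0.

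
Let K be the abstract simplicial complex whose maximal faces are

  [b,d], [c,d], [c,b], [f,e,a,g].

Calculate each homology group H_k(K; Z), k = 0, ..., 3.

H_0 ≅ Z^2,  H_1 ≅ Z,  H_2 = 0,  H_3 = 0.

K has 7 vertices, 9 edges, 4 triangles, 1 3-simplex.
rank ∂_0 = 0, rank ∂_1 = 5 ⇒ b_0 = 7 − 0 − 5 = 2; all invariant factors of ∂_1 are 1 so no torsion. So H_0 = Z^2.
rank ∂_1 = 5, rank ∂_2 = 3 ⇒ b_1 = 9 − 5 − 3 = 1; all invariant factors of ∂_2 are 1 so no torsion. So H_1 = Z.
rank ∂_2 = 3, rank ∂_3 = 1 ⇒ b_2 = 4 − 3 − 1 = 0; all invariant factors of ∂_3 are 1 so no torsion. So H_2 = 0.
rank ∂_3 = 1, rank ∂_4 = 0 ⇒ b_3 = 1 − 1 − 0 = 0. So H_3 = 0.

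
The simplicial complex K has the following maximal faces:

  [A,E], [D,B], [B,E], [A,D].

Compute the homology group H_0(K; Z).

H_0 ≅ Z.

We work with the vertex ordering A < B < D < E. The simplices of K, each written with vertices in increasing order, are:

  0-simplices (4): A, B, D, E
  1-simplices (4): AD, AE, BD, BE

so the chain groups are C_0 ≅ Z^4, C_1 ≅ Z^4.

Boundary ∂_1: C_1 → C_0 sends each edge [p,q] (with p < q) to q − p.
This gives a 4×4 integer matrix of rank 3; reducing to Smith normal form yields diagonal entries (1,1,1).

From H_k ≅ ker(∂_k) / im(∂_{k+1}) we obtain:

  H_0: rank C_0 − rank ∂_1 = 4 − 3 = 1, and the invariant factors of ∂_1 are all 1, so H_0 = Z.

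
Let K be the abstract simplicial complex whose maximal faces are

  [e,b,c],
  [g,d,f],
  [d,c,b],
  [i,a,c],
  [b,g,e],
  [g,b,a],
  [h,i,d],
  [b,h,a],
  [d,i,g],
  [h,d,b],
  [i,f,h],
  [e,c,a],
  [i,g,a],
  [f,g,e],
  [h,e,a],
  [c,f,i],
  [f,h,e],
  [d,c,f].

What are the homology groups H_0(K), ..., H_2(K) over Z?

H_0 = Z,  H_1 = Z ⊕ Z_2,  H_2 = 0.

We work with the vertex ordering a < b < c < d < e < f < g < h < i. The simplices of K, each written with vertices in increasing order, are:

  0-simplices (9): a, b, c, d, e, f, g, h, i
  1-simplices (27): ab, ac, ae, ag, ah, ai, bc, bd, be, bg, bh, cd, ce, cf, ci, df, dg, dh, di, ef, eg, eh, fg, fh, fi, gi, hi
  2-simplices (18): abg, abh, ace, aci, aeh, agi, bcd, bce, bdh, beg, cdf, cfi, dfg, dgi, dhi, efg, efh, fhi

so the chain groups are C_0 ≅ Z^9, C_1 ≅ Z^27, C_2 ≅ Z^18.

Boundary ∂_1: C_1 → C_0 maps an edge to its endpoints' difference, ∂[p,q] = q − p. For instance
  ∂fg = g − f.
The 9×27 boundary matrix has rank 8 and Smith normal form diag(1,1,1,1,1,1,1,1).

The boundary map ∂_2: C_2 → C_1 sends each 2-simplex [p,q,r] to [q,r] − [p,r] + [p,q]. For instance
  ∂beg = eg − bg + be,
  ∂efg = fg − eg + ef.
As a 27×18 matrix over Z this has rank 18, with invariant factors (1,1,1,1,1,1,1,1,1,1,1,1,1,1,1,1,1,2).

Computing H_k = (kernel of ∂_k) / (image of ∂_{k+1}):

  H_0: rank C_0 − rank ∂_1 = 9 − 8 = 1, and the invariant factors of ∂_1 are all 1, so H_0 = Z.
  H_1: rank ker ∂_1 − rank ∂_2 = (27 − 8) − 18 = 1, and ∂_2 has invariant factor 2 > 1, so H_1 = Z ⊕ Z_2.
  H_2: rank ker ∂_2 − rank ∂_3 = (18 − 18) − 0 = 0, and there is no ∂_3, so H_2 = 0.

As a check, the Euler characteristic is 9 − 27 + 18 = 0, which agrees with 1 − 1 + 0 = 0.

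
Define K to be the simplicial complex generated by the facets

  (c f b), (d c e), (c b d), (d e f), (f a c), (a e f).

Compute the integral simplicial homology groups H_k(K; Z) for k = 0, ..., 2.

H_0 ≅ Z,  H_1 ≅ Z,  H_2 = 0.

Fix the vertex order a < b < c < d < e < f and write every simplex with vertices in increasing order. Then dim K = 2 and the simplices of K are:

  0-simplices (6): a, b, c, d, e, f
  1-simplices (12): ac, ae, af, bc, bd, bf, cd, ce, cf, de, df, ef
  2-simplices (6): acf, aef, bcd, bcf, cde, def

so the chain groups are C_0 ≅ Z^6, C_1 ≅ Z^12, C_2 ≅ Z^6.

The boundary map ∂_1: C_1 → C_0 is given by ∂[p,q] = [q] − [p]. For instance
  ∂ae = e − a.
As a 6×12 matrix over Z this has rank 5, with invariant factors (1,1,1,1,1).

The boundary map ∂_2: C_2 → C_1 maps a triangle to the signed sum of its edges. For instance
  ∂acf = cf − af + ac,
  ∂cde = de − ce + cd.
The resulting 12×6 matrix has rank 6, and its Smith normal form has invariant factors (1,1,1,1,1,1).

Now H_k = ker ∂_k / im ∂_{k+1}, so:

  H_0: rank C_0 − rank ∂_1 = 6 − 5 = 1, and the invariant factors of ∂_1 are all 1, so H_0 ≅ Z.
  H_1: rank ker ∂_1 − rank ∂_2 = (12 − 5) − 6 = 1, and the invariant factors of ∂_2 are all 1, so H_1 ≅ Z.
  H_2: rank ker ∂_2 − rank ∂_3 = (6 − 6) − 0 = 0, and there is no ∂_3, so H_2 ≅ 0.

(K is a triangulation of the cylinder S^1 x I.)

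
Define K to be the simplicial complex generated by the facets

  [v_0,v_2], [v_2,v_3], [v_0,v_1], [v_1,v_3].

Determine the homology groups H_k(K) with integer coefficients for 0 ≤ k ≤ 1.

H_0 = Z,  H_1 = Z.

Take the total order v_0 < v_1 < v_2 < v_3 on the vertex set. Then K (dimension 1) consists of the simplices:

  0-simplices (4): [v_0], [v_1], [v_2], [v_3]
  1-simplices (4): [v_0,v_1], [v_0,v_2], [v_1,v_3], [v_2,v_3]

so the chain groups are C_0 ≅ Z^4, C_1 ≅ Z^4.

The boundary map ∂_1: C_1 → C_0 maps an edge to its endpoints' difference, ∂[p,q] = q − p. For instance
  ∂[v_0,v_2] = [v_2] − [v_0].
The resulting 4×4 matrix has rank 3, and its Smith normal form has invariant factors (1,1,1).

Computing H_k = (kernel of ∂_k) / (image of ∂_{k+1}):

  H_0: rank C_0 − rank ∂_1 = 4 − 3 = 1, and the invariant factors of ∂_1 are all 1, so H_0 = Z.
  H_1: rank ker ∂_1 − rank ∂_2 = (4 − 3) − 0 = 1, and there is no ∂_2, so H_1 = Z.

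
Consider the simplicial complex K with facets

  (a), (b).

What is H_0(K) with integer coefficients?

We work with the vertex ordering a < b. The simplices of K, each written with vertices in increasing order, are:

  0-simplices (2): a, b

Hence C_0 ≅ Z^2.

Reading off H_k = ker ∂_k / im ∂_{k+1}:

  H_0: rank C_0 − rank ∂_1 = 2 − 0 = 2, and there is no ∂_1, so H_0 ≅ Z^2.

(K is a triangulation of a set of 2 points.)

H_0 ≅ Z^2.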